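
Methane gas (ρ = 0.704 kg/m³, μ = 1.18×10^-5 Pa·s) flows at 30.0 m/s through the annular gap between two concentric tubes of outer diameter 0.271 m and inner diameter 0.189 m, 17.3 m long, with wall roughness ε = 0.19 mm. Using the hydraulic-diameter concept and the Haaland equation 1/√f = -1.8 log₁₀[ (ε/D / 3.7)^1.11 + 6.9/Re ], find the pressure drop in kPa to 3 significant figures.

ΔP ≈ 1.70 kPa

Hydraulic diameter D_h = 4A/P = D_o - D_i = 0.271 - 0.189 = 0.082 m.
Re = ρVD_h/μ = 0.704·30·0.082/1.18e-05 = 1.468e+05.
ε/D_h = 0.00019/0.082 = 0.00232; Haaland gives 1/√f = -1.8 log₁₀[0.000278+4.7e-05] = 6.278, so f = 0.02537.
ΔP = f(L/D_h)(ρV²/2) = 0.02537·17.3/0.082·316.8 = 1696 Pa.
ΔP = 1.70 kPa.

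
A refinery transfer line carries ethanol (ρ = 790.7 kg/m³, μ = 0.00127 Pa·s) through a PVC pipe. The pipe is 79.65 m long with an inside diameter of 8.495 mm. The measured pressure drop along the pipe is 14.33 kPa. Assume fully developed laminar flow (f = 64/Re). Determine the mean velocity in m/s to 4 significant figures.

For laminar flow, f = 64/Re with Re = ρVD/μ, so Darcy-Weisbach reduces to ΔP = 32μLV/D². Solving for V: V = ΔP·D²/(32μL) = 1.433e+04·(0.008495)²/(32·0.00127·79.65) = 0.3195 m/s.
Check: Re = ρVD/μ = 790.7·0.3195·0.008495/0.00127 = 1690 < 2300, so the laminar assumption holds.

V ≈ 0.3195 m/s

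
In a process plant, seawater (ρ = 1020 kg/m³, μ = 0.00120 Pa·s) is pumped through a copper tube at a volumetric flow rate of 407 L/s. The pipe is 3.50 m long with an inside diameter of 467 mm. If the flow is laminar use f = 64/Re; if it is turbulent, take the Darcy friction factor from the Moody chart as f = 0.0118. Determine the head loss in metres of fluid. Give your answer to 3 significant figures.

h_f ≈ 0.0254 m

Q = 407 L/s = 407/1000 = 0.407 m³/s.
Cross-sectional area A = πD²/4 = π(0.467)²/4 = 0.1713 m²; mean velocity V = Q/A = 0.407/0.1713 = 2.376 m/s.
Reynolds number Re = ρVD/μ = 1020 · 2.376 · 0.467 / 0.0012 = 9.432e+05.
Re > 4000 → turbulent; use the Moody-chart value f = 0.0118.
Darcy-Weisbach: ΔP = f(L/D)(ρV²/2) = 0.0118·(3.5/0.467)·(1020·2.376²/2) = 0.0118·7.495·2879 = 254.7 Pa.
Head loss h_f = ΔP/(ρg) = 254.7/(1020·9.81) = 0.0254 m.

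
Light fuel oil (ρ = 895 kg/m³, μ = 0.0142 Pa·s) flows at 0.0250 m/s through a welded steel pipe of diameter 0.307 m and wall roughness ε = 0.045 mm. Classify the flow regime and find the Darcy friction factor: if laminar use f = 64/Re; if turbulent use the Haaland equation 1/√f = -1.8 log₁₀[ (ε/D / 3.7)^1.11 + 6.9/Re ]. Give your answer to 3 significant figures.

Re = ρVD/μ = 895·0.025·0.307/0.0142 = 483.7.
Re < 2300 → laminar, so f = 64/Re = 0.1323 (roughness is irrelevant in laminar flow).

f ≈ 0.132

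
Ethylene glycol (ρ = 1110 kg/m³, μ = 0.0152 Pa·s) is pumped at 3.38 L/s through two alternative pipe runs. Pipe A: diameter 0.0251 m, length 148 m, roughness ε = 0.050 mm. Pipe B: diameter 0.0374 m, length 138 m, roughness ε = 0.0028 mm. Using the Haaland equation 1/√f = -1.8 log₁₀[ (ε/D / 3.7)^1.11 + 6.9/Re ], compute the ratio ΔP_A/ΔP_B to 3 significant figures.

Pipe A: V = Q/A = 0.00338/0.0004948 = 6.831 m/s; Re = 1.252e+04; ε/D = 0.00199; Haaland → f = 0.03203; ΔP_A = f(L/D)(ρV²/2) = 4.89e+06 Pa.
Pipe B: V = Q/A = 0.00338/0.001099 = 3.077 m/s; Re = 8403; ε/D = 7.49e-05; Haaland → f = 0.03249; ΔP_B = f(L/D)(ρV²/2) = 6.297e+05 Pa.
ΔP_A/ΔP_B = 4.89e+06/6.297e+05 = 7.77.

ΔP_A/ΔP_B ≈ 7.77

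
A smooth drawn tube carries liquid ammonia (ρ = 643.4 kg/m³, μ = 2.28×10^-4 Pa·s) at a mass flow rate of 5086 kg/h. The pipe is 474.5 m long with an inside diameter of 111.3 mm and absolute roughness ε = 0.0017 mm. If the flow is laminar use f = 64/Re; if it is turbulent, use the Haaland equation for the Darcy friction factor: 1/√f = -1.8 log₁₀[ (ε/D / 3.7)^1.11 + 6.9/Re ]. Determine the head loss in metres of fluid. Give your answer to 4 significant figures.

ṁ = 5086 kg/h = 5086/3600 = 1.413 kg/s.
A = πD²/4 = π(0.1113)²/4 = 0.009729 m²; mean velocity V = ṁ/(ρA) = 1.413/(643.4 · 0.009729) = 0.2257 m/s.
Reynolds number Re = ρVD/μ = 643.4 · 0.2257 · 0.1113 / 0.000228 = 7.088e+04.
Re > 4000 → turbulent. Relative roughness ε/D = 1.7e-06/0.1113 = 1.53e-05. Haaland: 1/√f = -1.8 log₁₀[(1.53e-05/3.7)^1.11 + 6.9/7.088e+04] = -1.8 log₁₀[1.06e-06 + 9.73e-05] = 7.213, so f = 0.01922.
Darcy-Weisbach: ΔP = f(L/D)(ρV²/2) = 0.01922·(474.5/0.1113)·(643.4·0.2257²/2) = 0.01922·4263·16.39 = 1343 Pa.
Head loss h_f = ΔP/(ρg) = 1343/(643.4·9.81) = 0.2128 m.

h_f ≈ 0.2128 m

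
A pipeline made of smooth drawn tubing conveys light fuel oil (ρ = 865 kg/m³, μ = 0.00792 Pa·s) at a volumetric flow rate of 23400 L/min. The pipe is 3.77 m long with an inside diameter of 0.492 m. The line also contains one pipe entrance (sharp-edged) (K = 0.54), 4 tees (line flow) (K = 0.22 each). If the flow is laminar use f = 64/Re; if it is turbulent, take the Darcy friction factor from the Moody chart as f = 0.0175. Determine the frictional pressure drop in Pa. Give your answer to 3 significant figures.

ΔP ≈ 2830 Pa

Q = 23400 L/min = 23400/60000 = 0.39 m³/s.
Cross-sectional area A = πD²/4 = π(0.492)²/4 = 0.1901 m²; mean velocity V = Q/A = 0.39/0.1901 = 2.051 m/s.
Reynolds number Re = ρVD/μ = 865 · 2.051 · 0.492 / 0.00792 = 1.102e+05.
Re > 4000 → turbulent; use the Moody-chart value f = 0.0175.
Total minor-loss coefficient ΣK = 1·0.54 + 4·0.22 = 1.42.
ΔP = [f·L/D + ΣK]·(ρV²/2) = [0.0175·3.77/0.492 + 1.42]·(865·2.051²/2) = [0.1341 + 1.42]·1820 = 2828 Pa.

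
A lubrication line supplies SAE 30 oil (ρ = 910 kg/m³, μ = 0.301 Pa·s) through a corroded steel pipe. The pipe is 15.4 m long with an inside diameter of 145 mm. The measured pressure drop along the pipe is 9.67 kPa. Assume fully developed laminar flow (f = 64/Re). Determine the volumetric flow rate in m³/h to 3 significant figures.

Q ≈ 81.5 m³/h

For laminar flow, f = 64/Re with Re = ρVD/μ, so Darcy-Weisbach reduces to ΔP = 32μLV/D². Solving for V: V = ΔP·D²/(32μL) = 9670·(0.145)²/(32·0.301·15.4) = 1.371 m/s.
Check: Re = ρVD/μ = 910·1.371·0.145/0.301 = 600.9 < 2300, so the laminar assumption holds.
Q = V·A = 1.371·(π/4·0.145²) = 0.02263 m³/s = 81.5 m³/h.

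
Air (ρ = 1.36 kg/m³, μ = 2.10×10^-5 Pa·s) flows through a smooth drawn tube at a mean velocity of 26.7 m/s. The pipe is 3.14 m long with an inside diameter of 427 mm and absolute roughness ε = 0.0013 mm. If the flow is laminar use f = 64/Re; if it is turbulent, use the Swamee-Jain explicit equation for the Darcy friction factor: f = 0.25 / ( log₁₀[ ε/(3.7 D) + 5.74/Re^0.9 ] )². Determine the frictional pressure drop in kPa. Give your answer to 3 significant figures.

ΔP ≈ 0.0438 kPa

Reynolds number Re = ρVD/μ = 1.36 · 26.7 · 0.427 / 2.1e-05 = 7.383e+05.
Re > 4000 → turbulent. Relative roughness ε/D = 1.3e-06/0.427 = 3.04e-06. Swamee-Jain: f = 0.25/(log₁₀[3.04e-06/3.7 + 5.74/7.383e+05^0.9])² = 0.25/(log₁₀[8.23e-07 + 3e-05])² = 0.25/(-4.511)² = 0.01229.
Darcy-Weisbach: ΔP = f(L/D)(ρV²/2) = 0.01229·(3.14/0.427)·(1.36·26.7²/2) = 0.01229·7.354·484.8 = 43.8 Pa.
ΔP = 43.8 Pa = 0.0438 kPa.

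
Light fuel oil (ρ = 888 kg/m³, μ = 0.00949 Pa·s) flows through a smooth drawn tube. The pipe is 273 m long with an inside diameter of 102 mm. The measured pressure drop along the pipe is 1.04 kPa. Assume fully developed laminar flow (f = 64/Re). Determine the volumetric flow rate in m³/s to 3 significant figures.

Q ≈ 0.00107 m³/s

For laminar flow, f = 64/Re with Re = ρVD/μ, so Darcy-Weisbach reduces to ΔP = 32μLV/D². Solving for V: V = ΔP·D²/(32μL) = 1040·(0.102)²/(32·0.00949·273) = 0.1305 m/s.
Check: Re = ρVD/μ = 888·0.1305·0.102/0.00949 = 1246 < 2300, so the laminar assumption holds.
Q = V·A = 0.1305·(π/4·0.102²) = 0.001066 m³/s = 0.00107 m³/s.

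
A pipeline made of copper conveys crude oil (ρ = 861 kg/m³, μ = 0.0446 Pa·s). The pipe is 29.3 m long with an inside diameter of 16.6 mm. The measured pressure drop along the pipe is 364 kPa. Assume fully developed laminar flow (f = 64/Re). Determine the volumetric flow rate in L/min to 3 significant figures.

Q ≈ 31.1 L/min

For laminar flow, f = 64/Re with Re = ρVD/μ, so Darcy-Weisbach reduces to ΔP = 32μLV/D². Solving for V: V = ΔP·D²/(32μL) = 3.64e+05·(0.0166)²/(32·0.0446·29.3) = 2.399 m/s.
Check: Re = ρVD/μ = 861·2.399·0.0166/0.0446 = 768.7 < 2300, so the laminar assumption holds.
Q = V·A = 2.399·(π/4·0.0166²) = 0.0005191 m³/s = 31.1 L/min.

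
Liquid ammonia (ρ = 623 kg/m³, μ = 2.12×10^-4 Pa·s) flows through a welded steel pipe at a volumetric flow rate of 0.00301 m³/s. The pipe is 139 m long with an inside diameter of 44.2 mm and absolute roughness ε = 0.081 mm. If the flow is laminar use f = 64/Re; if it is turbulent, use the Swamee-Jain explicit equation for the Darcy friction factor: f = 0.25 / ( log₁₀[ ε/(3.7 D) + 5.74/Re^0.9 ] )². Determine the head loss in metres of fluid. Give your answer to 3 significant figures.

h_f ≈ 14.7 m

Cross-sectional area A = πD²/4 = π(0.0442)²/4 = 0.001534 m²; mean velocity V = Q/A = 0.00301/0.001534 = 1.962 m/s.
Reynolds number Re = ρVD/μ = 623 · 1.962 · 0.0442 / 0.000212 = 2.548e+05.
Re > 4000 → turbulent. Relative roughness ε/D = 8.1e-05/0.0442 = 0.00183. Swamee-Jain: f = 0.25/(log₁₀[0.00183/3.7 + 5.74/2.548e+05^0.9])² = 0.25/(log₁₀[0.000495 + 7.82e-05])² = 0.25/(-3.241)² = 0.02379.
Darcy-Weisbach: ΔP = f(L/D)(ρV²/2) = 0.02379·(139/0.0442)·(623·1.962²/2) = 0.02379·3145·1199 = 8.97e+04 Pa.
Head loss h_f = ΔP/(ρg) = 8.97e+04/(623·9.81) = 14.7 m.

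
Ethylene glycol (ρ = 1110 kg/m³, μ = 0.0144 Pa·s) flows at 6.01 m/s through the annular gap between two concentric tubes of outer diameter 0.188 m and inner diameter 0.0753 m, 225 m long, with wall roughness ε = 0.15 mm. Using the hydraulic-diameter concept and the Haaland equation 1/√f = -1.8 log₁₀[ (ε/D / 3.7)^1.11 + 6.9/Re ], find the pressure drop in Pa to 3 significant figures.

Hydraulic diameter D_h = 4A/P = D_o - D_i = 0.188 - 0.0753 = 0.1127 m.
Re = ρVD_h/μ = 1110·6.01·0.1127/0.0144 = 5.221e+04.
ε/D_h = 0.00015/0.1127 = 0.00133; Haaland gives 1/√f = -1.8 log₁₀[0.00015+0.000132] = 6.388, so f = 0.0245.
ΔP = f(L/D_h)(ρV²/2) = 0.0245·225/0.1127·2.005e+04 = 9.807e+05 Pa.

ΔP ≈ 981000 Pa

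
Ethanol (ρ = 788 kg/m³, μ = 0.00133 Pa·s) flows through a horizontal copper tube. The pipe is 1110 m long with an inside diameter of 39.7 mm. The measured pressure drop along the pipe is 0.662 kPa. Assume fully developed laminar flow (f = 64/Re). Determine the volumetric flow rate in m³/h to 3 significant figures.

Q ≈ 0.0984 m³/h

For laminar flow, f = 64/Re with Re = ρVD/μ, so Darcy-Weisbach reduces to ΔP = 32μLV/D². Solving for V: V = ΔP·D²/(32μL) = 662·(0.0397)²/(32·0.00133·1110) = 0.02209 m/s.
Check: Re = ρVD/μ = 788·0.02209·0.0397/0.00133 = 519.5 < 2300, so the laminar assumption holds.
Q = V·A = 0.02209·(π/4·0.0397²) = 2.734e-05 m³/s = 0.0984 m³/h.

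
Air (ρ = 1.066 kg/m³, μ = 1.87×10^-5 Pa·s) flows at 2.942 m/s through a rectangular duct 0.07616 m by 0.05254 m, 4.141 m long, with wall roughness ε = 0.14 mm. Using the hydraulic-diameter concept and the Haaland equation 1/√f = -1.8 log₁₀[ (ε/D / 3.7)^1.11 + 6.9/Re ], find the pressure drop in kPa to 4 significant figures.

ΔP ≈ 0.01032 kPa

Hydraulic diameter D_h = 4A/P = 4·(0.07616·0.05254)/(2·(0.07616+0.05254)) = 0.01601/0.2574 = 0.06218 m.
Re = ρVD_h/μ = 1.066·2.942·0.06218/1.87e-05 = 1.043e+04.
ε/D_h = 0.00014/0.06218 = 0.00225; Haaland gives 1/√f = -1.8 log₁₀[0.000269+0.000662] = 5.456, so f = 0.0336.
ΔP = f(L/D_h)(ρV²/2) = 0.0336·4.141/0.06218·4.613 = 10.32 Pa.
ΔP = 0.01032 kPa.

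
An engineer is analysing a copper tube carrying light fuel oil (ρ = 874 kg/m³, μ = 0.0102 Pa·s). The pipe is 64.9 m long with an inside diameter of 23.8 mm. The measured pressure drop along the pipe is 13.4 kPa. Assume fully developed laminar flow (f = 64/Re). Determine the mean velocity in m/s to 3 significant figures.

For laminar flow, f = 64/Re with Re = ρVD/μ, so Darcy-Weisbach reduces to ΔP = 32μLV/D². Solving for V: V = ΔP·D²/(32μL) = 1.34e+04·(0.0238)²/(32·0.0102·64.9) = 0.3583 m/s.
Check: Re = ρVD/μ = 874·0.3583·0.0238/0.0102 = 730.7 < 2300, so the laminar assumption holds.

V ≈ 0.358 m/s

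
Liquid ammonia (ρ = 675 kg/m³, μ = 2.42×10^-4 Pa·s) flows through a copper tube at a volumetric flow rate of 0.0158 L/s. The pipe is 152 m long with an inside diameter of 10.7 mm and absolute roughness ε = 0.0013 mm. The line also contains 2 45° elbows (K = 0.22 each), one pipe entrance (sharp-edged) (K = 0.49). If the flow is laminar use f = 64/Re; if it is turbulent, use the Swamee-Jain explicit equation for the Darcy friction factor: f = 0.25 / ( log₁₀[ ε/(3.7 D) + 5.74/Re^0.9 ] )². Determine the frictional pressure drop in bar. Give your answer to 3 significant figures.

Q = 0.0158 L/s = 0.0158/1000 = 1.58e-05 m³/s.
Cross-sectional area A = πD²/4 = π(0.0107)²/4 = 8.992e-05 m²; mean velocity V = Q/A = 1.58e-05/8.992e-05 = 0.1757 m/s.
Reynolds number Re = ρVD/μ = 675 · 0.1757 · 0.0107 / 0.000242 = 5244.
Re > 4000 → turbulent. Relative roughness ε/D = 1.3e-06/0.0107 = 0.000121. Swamee-Jain: f = 0.25/(log₁₀[0.000121/3.7 + 5.74/5244^0.9])² = 0.25/(log₁₀[3.28e-05 + 0.00258])² = 0.25/(-2.583)² = 0.03746.
Total minor-loss coefficient ΣK = 2·0.22 + 1·0.49 = 0.93.
ΔP = [f·L/D + ΣK]·(ρV²/2) = [0.03746·152/0.0107 + 0.93]·(675·0.1757²/2) = [532.2 + 0.93]·10.42 = 5555 Pa.
ΔP = 5555 Pa = 0.0555 bar.

ΔP ≈ 0.0555 bar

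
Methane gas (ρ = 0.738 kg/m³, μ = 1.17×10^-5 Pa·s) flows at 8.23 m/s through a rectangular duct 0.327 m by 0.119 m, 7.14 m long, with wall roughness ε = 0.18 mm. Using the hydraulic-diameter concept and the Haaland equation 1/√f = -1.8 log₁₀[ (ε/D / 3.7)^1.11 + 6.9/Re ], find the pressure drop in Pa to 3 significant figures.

ΔP ≈ 22.8 Pa

Hydraulic diameter D_h = 4A/P = 4·(0.327·0.119)/(2·(0.327+0.119)) = 0.1557/0.892 = 0.1745 m.
Re = ρVD_h/μ = 0.738·8.23·0.1745/1.17e-05 = 9.059e+04.
ε/D_h = 0.00018/0.1745 = 0.00103; Haaland gives 1/√f = -1.8 log₁₀[0.000113+7.62e-05] = 6.7, so f = 0.02227.
ΔP = f(L/D_h)(ρV²/2) = 0.02227·7.14/0.1745·24.99 = 22.78 Pa.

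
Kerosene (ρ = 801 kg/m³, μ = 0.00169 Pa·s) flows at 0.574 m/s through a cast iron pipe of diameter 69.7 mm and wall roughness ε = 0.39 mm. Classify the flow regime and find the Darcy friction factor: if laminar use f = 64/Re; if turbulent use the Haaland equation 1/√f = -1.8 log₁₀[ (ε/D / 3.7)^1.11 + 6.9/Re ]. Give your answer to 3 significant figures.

f ≈ 0.0353

Re = ρVD/μ = 801·0.574·0.0697/0.00169 = 1.896e+04.
Re > 4000 → turbulent. ε/D = 0.00039/0.0697 = 0.0056; Haaland: 1/√f = -1.8 log₁₀[0.00074 + 0.000364] = 5.323, so f = 0.0353.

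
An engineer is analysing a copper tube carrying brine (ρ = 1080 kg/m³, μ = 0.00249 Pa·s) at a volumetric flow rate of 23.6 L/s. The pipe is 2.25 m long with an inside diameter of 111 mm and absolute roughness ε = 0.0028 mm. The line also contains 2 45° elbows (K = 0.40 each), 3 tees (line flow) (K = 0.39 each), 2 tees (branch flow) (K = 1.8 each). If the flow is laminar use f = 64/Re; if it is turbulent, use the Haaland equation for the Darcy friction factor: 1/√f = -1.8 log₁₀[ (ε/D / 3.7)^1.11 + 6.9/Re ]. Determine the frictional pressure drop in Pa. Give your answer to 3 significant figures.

Q = 23.6 L/s = 23.6/1000 = 0.0236 m³/s.
Cross-sectional area A = πD²/4 = π(0.111)²/4 = 0.009677 m²; mean velocity V = Q/A = 0.0236/0.009677 = 2.439 m/s.
Reynolds number Re = ρVD/μ = 1080 · 2.439 · 0.111 / 0.00249 = 1.174e+05.
Re > 4000 → turbulent. Relative roughness ε/D = 2.8e-06/0.111 = 2.52e-05. Haaland: 1/√f = -1.8 log₁₀[(2.52e-05/3.7)^1.11 + 6.9/1.174e+05] = -1.8 log₁₀[1.84e-06 + 5.88e-05] = 7.591, so f = 0.01735.
Total minor-loss coefficient ΣK = 2·0.4 + 3·0.39 + 2·1.8 = 5.57.
ΔP = [f·L/D + ΣK]·(ρV²/2) = [0.01735·2.25/0.111 + 5.57]·(1080·2.439²/2) = [0.3517 + 5.57]·3212 = 1.902e+04 Pa.

ΔP ≈ 19000 Pa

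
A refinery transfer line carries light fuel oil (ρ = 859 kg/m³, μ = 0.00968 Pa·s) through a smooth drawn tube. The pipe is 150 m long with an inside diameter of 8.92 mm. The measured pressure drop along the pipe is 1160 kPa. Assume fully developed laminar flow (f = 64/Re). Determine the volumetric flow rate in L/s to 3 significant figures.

Q ≈ 0.124 L/s

For laminar flow, f = 64/Re with Re = ρVD/μ, so Darcy-Weisbach reduces to ΔP = 32μLV/D². Solving for V: V = ΔP·D²/(32μL) = 1.16e+06·(0.00892)²/(32·0.00968·150) = 1.986 m/s.
Check: Re = ρVD/μ = 859·1.986·0.00892/0.00968 = 1572 < 2300, so the laminar assumption holds.
Q = V·A = 1.986·(π/4·0.00892²) = 0.0001241 m³/s = 0.124 L/s.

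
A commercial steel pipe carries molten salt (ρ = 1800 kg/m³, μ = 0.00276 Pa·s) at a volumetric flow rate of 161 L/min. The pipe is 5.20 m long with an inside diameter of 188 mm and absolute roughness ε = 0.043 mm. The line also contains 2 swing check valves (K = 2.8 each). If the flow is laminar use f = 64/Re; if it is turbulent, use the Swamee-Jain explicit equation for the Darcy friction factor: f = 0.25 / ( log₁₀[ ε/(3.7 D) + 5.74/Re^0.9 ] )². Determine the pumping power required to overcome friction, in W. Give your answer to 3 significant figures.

P ≈ 0.145 W

Q = 161 L/min = 161/60000 = 0.002683 m³/s.
Cross-sectional area A = πD²/4 = π(0.188)²/4 = 0.02776 m²; mean velocity V = Q/A = 0.002683/0.02776 = 0.09666 m/s.
Reynolds number Re = ρVD/μ = 1800 · 0.09666 · 0.188 / 0.00276 = 1.185e+04.
Re > 4000 → turbulent. Relative roughness ε/D = 4.3e-05/0.188 = 0.000229. Swamee-Jain: f = 0.25/(log₁₀[0.000229/3.7 + 5.74/1.185e+04^0.9])² = 0.25/(log₁₀[6.18e-05 + 0.00124])² = 0.25/(-2.886)² = 0.03001.
Total minor-loss coefficient ΣK = 2·2.8 = 5.6.
ΔP = [f·L/D + ΣK]·(ρV²/2) = [0.03001·5.2/0.188 + 5.6]·(1800·0.09666²/2) = [0.83 + 5.6]·8.41 = 54.07 Pa.
Pumping power P = QΔP = 0.002683·54.07 = 0.1451 W = 0.145 W.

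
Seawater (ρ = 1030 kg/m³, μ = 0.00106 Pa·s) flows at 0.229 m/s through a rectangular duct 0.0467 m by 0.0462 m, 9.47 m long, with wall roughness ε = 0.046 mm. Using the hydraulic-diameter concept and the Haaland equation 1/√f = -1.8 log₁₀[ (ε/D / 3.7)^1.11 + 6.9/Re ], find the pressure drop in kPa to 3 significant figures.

ΔP ≈ 0.176 kPa

Hydraulic diameter D_h = 4A/P = 4·(0.0467·0.0462)/(2·(0.0467+0.0462)) = 0.00863/0.1858 = 0.04645 m.
Re = ρVD_h/μ = 1030·0.229·0.04645/0.00106 = 1.034e+04.
ε/D_h = 4.6e-05/0.04645 = 0.00099; Haaland gives 1/√f = -1.8 log₁₀[0.000108+0.000668] = 5.598, so f = 0.03191.
ΔP = f(L/D_h)(ρV²/2) = 0.03191·9.47/0.04645·27.01 = 175.7 Pa.
ΔP = 0.176 kPa.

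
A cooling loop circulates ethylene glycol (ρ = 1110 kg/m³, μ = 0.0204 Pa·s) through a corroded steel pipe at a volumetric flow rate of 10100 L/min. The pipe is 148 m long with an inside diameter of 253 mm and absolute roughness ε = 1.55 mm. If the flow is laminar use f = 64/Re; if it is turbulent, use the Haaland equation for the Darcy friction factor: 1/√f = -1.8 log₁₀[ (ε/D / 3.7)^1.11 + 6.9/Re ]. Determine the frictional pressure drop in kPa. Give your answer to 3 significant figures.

Q = 10100 L/min = 10100/60000 = 0.1683 m³/s.
Cross-sectional area A = πD²/4 = π(0.253)²/4 = 0.05027 m²; mean velocity V = Q/A = 0.1683/0.05027 = 3.348 m/s.
Reynolds number Re = ρVD/μ = 1110 · 3.348 · 0.253 / 0.0204 = 4.609e+04.
Re > 4000 → turbulent. Relative roughness ε/D = 0.00155/0.253 = 0.00613. Haaland: 1/√f = -1.8 log₁₀[(0.00613/3.7)^1.11 + 6.9/4.609e+04] = -1.8 log₁₀[0.000819 + 0.00015] = 5.425, so f = 0.03398.
Darcy-Weisbach: ΔP = f(L/D)(ρV²/2) = 0.03398·(148/0.253)·(1110·3.348²/2) = 0.03398·585·6223 = 1.237e+05 Pa.
ΔP = 1.237e+05 Pa = 124 kPa.

ΔP ≈ 124 kPa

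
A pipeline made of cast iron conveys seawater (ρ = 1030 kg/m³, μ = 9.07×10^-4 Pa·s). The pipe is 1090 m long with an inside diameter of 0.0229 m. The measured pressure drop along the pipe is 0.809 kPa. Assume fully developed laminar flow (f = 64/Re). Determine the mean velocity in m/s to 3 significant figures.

V ≈ 0.0134 m/s

For laminar flow, f = 64/Re with Re = ρVD/μ, so Darcy-Weisbach reduces to ΔP = 32μLV/D². Solving for V: V = ΔP·D²/(32μL) = 809·(0.0229)²/(32·0.000907·1090) = 0.01341 m/s.
Check: Re = ρVD/μ = 1030·0.01341·0.0229/0.000907 = 348.7 < 2300, so the laminar assumption holds.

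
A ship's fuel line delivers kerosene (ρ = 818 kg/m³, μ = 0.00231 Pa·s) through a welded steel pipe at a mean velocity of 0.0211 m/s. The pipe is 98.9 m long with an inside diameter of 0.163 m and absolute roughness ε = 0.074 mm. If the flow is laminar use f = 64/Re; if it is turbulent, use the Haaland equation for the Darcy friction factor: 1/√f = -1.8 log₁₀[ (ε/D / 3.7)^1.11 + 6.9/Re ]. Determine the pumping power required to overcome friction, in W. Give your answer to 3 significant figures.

Reynolds number Re = ρVD/μ = 818 · 0.0211 · 0.163 / 0.00231 = 1218.
Re < 2300 → laminar flow, so f = 64/Re = 64/1218 = 0.05255 (the turbulent correlation is not needed).
Darcy-Weisbach: ΔP = f(L/D)(ρV²/2) = 0.05255·(98.9/0.163)·(818·0.0211²/2) = 0.05255·606.7·0.1821 = 5.806 Pa.
Q = V·A = 0.0211·0.02087 = 0.0004403 m³/s.
Pumping power P = QΔP = 0.0004403·5.806 = 0.002556 W = 0.00256 W.

P ≈ 0.00256 W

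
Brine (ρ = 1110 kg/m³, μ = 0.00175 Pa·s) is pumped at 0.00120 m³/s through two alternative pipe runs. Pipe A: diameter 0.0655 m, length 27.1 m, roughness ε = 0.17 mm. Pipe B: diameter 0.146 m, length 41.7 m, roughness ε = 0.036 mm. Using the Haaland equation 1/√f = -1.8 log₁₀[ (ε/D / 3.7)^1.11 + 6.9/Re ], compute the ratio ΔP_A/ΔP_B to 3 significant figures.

Pipe A: V = Q/A = 0.0012/0.00337 = 0.3561 m/s; Re = 1.48e+04; ε/D = 0.0026; Haaland → f = 0.03198; ΔP_A = f(L/D)(ρV²/2) = 931.2 Pa.
Pipe B: V = Q/A = 0.0012/0.01674 = 0.07168 m/s; Re = 6638; ε/D = 0.000247; Haaland → f = 0.0349; ΔP_B = f(L/D)(ρV²/2) = 28.43 Pa.
ΔP_A/ΔP_B = 931.2/28.43 = 32.8.

ΔP_A/ΔP_B ≈ 32.8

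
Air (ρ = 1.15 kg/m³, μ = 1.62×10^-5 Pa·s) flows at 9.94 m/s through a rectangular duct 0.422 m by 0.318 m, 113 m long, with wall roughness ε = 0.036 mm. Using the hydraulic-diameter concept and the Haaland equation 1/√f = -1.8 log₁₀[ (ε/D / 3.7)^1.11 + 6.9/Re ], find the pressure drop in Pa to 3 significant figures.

Hydraulic diameter D_h = 4A/P = 4·(0.422·0.318)/(2·(0.422+0.318)) = 0.5368/1.48 = 0.3627 m.
Re = ρVD_h/μ = 1.15·9.94·0.3627/1.62e-05 = 2.559e+05.
ε/D_h = 3.6e-05/0.3627 = 9.93e-05; Haaland gives 1/√f = -1.8 log₁₀[8.43e-06+2.7e-05] = 8.012, so f = 0.01558.
ΔP = f(L/D_h)(ρV²/2) = 0.01558·113/0.3627·56.81 = 275.7 Pa.

ΔP ≈ 276 Pa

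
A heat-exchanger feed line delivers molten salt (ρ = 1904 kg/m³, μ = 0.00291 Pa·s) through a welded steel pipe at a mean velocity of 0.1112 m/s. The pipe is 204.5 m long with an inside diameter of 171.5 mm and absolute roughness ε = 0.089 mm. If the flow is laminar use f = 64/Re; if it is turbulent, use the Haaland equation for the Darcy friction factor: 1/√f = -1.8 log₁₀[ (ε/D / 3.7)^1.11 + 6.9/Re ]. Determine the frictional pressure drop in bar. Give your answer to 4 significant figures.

Reynolds number Re = ρVD/μ = 1904 · 0.1112 · 0.1715 / 0.00291 = 1.248e+04.
Re > 4000 → turbulent. Relative roughness ε/D = 8.9e-05/0.1715 = 0.000519. Haaland: 1/√f = -1.8 log₁₀[(0.000519/3.7)^1.11 + 6.9/1.248e+04] = -1.8 log₁₀[5.29e-05 + 0.000553] = 5.792, so f = 0.02981.
Darcy-Weisbach: ΔP = f(L/D)(ρV²/2) = 0.02981·(204.5/0.1715)·(1904·0.1112²/2) = 0.02981·1192·11.77 = 418.5 Pa.
ΔP = 418.5 Pa = 0.004185 bar.

ΔP ≈ 0.004185 bar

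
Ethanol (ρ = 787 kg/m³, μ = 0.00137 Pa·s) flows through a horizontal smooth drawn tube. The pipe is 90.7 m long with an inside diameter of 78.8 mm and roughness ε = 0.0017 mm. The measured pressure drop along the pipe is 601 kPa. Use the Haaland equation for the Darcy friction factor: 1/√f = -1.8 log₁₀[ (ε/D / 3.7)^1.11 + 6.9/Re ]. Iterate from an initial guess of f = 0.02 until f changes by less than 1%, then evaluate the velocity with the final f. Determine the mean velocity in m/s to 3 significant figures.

V ≈ 9.89 m/s

Rearranging Darcy-Weisbach: V = √(2·ΔP·D/(f·L·ρ)). With ε/D = 1.7e-06/0.0788 = 2.16e-05, iterate starting from f = 0.02:
  f = 0.02 → V = √(2·6.01e+05·0.0788/(0.02·90.7·787)) = 8.145 m/s; Re = ρVD/μ = 3.687e+05; f → 0.01401
  f = 0.01401 → V = 9.731 m/s; Re = 4.405e+05; f → 0.0136
  f = 0.0136 → V = 9.878 m/s; Re = 4.472e+05; f → 0.01356
Converged (Δf/f < 1%). With the final f = 0.01356: V = √(2·6.01e+05·0.0788/(0.01356·90.7·787)) = 9.891 m/s.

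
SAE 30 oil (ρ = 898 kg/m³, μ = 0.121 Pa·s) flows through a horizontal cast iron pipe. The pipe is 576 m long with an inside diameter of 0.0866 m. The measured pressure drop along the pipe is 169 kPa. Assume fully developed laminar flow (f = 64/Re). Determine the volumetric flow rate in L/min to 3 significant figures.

For laminar flow, f = 64/Re with Re = ρVD/μ, so Darcy-Weisbach reduces to ΔP = 32μLV/D². Solving for V: V = ΔP·D²/(32μL) = 1.69e+05·(0.0866)²/(32·0.121·576) = 0.5683 m/s.
Check: Re = ρVD/μ = 898·0.5683·0.0866/0.121 = 365.2 < 2300, so the laminar assumption holds.
Q = V·A = 0.5683·(π/4·0.0866²) = 0.003347 m³/s = 201 L/min.

Q ≈ 201 L/min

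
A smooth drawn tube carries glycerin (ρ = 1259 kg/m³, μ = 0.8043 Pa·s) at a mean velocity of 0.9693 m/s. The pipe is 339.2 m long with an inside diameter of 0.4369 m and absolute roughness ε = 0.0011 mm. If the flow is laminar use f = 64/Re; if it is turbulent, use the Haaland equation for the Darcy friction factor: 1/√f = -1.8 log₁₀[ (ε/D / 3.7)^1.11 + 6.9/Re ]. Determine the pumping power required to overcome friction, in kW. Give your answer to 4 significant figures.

Reynolds number Re = ρVD/μ = 1259 · 0.9693 · 0.4369 / 0.804 = 662.9.
Re < 2300 → laminar flow, so f = 64/Re = 64/662.9 = 0.09655 (the turbulent correlation is not needed).
Darcy-Weisbach: ΔP = f(L/D)(ρV²/2) = 0.09655·(339.2/0.4369)·(1259·0.9693²/2) = 0.09655·776.4·591.4 = 4.433e+04 Pa.
Q = V·A = 0.9693·0.1499 = 0.1453 m³/s.
Pumping power P = QΔP = 0.1453·4.433e+04 = 6442.1 W = 6.442 kW.

P ≈ 6.442 kW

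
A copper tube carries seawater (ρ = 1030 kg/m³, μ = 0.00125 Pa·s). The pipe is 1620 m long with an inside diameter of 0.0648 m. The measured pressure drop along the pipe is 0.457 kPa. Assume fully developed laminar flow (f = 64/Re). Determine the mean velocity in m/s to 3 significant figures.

For laminar flow, f = 64/Re with Re = ρVD/μ, so Darcy-Weisbach reduces to ΔP = 32μLV/D². Solving for V: V = ΔP·D²/(32μL) = 457·(0.0648)²/(32·0.00125·1620) = 0.02961 m/s.
Check: Re = ρVD/μ = 1030·0.02961·0.0648/0.00125 = 1581 < 2300, so the laminar assumption holds.

V ≈ 0.0296 m/s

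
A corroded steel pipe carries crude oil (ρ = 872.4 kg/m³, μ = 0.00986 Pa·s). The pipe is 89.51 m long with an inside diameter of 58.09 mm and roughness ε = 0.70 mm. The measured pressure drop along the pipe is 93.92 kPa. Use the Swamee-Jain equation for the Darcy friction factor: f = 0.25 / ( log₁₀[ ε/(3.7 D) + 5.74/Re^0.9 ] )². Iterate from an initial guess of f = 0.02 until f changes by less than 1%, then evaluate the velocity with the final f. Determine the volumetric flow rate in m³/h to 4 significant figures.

Q ≈ 16.50 m³/h

Rearranging Darcy-Weisbach: V = √(2·ΔP·D/(f·L·ρ)). With ε/D = 0.0007/0.05809 = 0.0121, iterate starting from f = 0.02:
  f = 0.02 → V = √(2·9.392e+04·0.05809/(0.02·89.51·872.4)) = 2.643 m/s; Re = ρVD/μ = 1.359e+04; f → 0.04483
  f = 0.04483 → V = 1.765 m/s; Re = 9074; f → 0.04661
  f = 0.04661 → V = 1.731 m/s; Re = 8899; f → 0.04671
Converged (Δf/f < 1%). With the final f = 0.04671: V = √(2·9.392e+04·0.05809/(0.04671·89.51·872.4)) = 1.73 m/s.
Q = V·A = 1.73·(π/4·0.05809²) = 0.004584 m³/s = 16.50 m³/h.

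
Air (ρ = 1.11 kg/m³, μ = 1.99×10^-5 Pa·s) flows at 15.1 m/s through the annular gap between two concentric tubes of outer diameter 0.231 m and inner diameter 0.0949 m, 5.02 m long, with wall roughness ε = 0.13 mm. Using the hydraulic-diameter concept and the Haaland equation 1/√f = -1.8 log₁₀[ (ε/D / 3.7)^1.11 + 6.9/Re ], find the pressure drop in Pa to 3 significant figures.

Hydraulic diameter D_h = 4A/P = D_o - D_i = 0.231 - 0.0949 = 0.1361 m.
Re = ρVD_h/μ = 1.11·15.1·0.1361/1.99e-05 = 1.146e+05.
ε/D_h = 0.00013/0.1361 = 0.000955; Haaland gives 1/√f = -1.8 log₁₀[0.000104+6.02e-05] = 6.812, so f = 0.02155.
ΔP = f(L/D_h)(ρV²/2) = 0.02155·5.02/0.1361·126.5 = 100.6 Pa.

ΔP ≈ 101 Pa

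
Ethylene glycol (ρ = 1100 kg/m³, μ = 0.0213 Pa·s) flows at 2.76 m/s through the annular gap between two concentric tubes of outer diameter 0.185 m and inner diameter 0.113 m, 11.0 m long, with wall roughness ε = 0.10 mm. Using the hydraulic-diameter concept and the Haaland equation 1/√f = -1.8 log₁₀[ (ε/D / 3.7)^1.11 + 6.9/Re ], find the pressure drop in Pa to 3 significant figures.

ΔP ≈ 20800 Pa

Hydraulic diameter D_h = 4A/P = D_o - D_i = 0.185 - 0.113 = 0.072 m.
Re = ρVD_h/μ = 1100·2.76·0.072/0.0213 = 1.026e+04.
ε/D_h = 0.0001/0.072 = 0.00139; Haaland gives 1/√f = -1.8 log₁₀[0.000158+0.000672] = 5.546, so f = 0.03252.
ΔP = f(L/D_h)(ρV²/2) = 0.03252·11/0.072·4190 = 2.081e+04 Pa.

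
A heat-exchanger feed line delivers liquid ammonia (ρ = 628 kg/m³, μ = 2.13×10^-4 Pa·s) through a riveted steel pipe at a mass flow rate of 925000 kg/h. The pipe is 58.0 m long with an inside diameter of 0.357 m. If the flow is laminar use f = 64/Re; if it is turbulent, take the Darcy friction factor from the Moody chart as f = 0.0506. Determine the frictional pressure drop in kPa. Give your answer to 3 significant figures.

ΔP ≈ 43.1 kPa

ṁ = 925000 kg/h = 925000/3600 = 256.9 kg/s.
A = πD²/4 = π(0.357)²/4 = 0.1001 m²; mean velocity V = ṁ/(ρA) = 256.9/(628 · 0.1001) = 4.087 m/s.
Reynolds number Re = ρVD/μ = 628 · 4.087 · 0.357 / 0.000213 = 4.302e+06.
Re > 4000 → turbulent; use the Moody-chart value f = 0.0506.
Darcy-Weisbach: ΔP = f(L/D)(ρV²/2) = 0.0506·(58/0.357)·(628·4.087²/2) = 0.0506·162.5·5246 = 4.313e+04 Pa.
ΔP = 4.313e+04 Pa = 43.1 kPa.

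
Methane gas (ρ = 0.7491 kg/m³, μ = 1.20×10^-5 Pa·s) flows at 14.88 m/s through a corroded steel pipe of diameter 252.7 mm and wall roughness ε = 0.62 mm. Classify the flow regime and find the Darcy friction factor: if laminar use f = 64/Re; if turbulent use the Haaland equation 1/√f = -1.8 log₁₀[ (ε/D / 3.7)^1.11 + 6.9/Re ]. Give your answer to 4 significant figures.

f ≈ 0.02538

Re = ρVD/μ = 0.7491·14.88·0.2527/1.2e-05 = 2.347e+05.
Re > 4000 → turbulent. ε/D = 0.00062/0.2527 = 0.00245; Haaland: 1/√f = -1.8 log₁₀[0.000296 + 2.94e-05] = 6.277, so f = 0.02538.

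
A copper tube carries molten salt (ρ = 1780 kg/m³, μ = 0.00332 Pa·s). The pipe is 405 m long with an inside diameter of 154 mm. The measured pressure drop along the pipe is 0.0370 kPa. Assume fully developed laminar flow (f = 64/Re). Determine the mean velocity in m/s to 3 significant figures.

For laminar flow, f = 64/Re with Re = ρVD/μ, so Darcy-Weisbach reduces to ΔP = 32μLV/D². Solving for V: V = ΔP·D²/(32μL) = 37·(0.154)²/(32·0.00332·405) = 0.02039 m/s.
Check: Re = ρVD/μ = 1780·0.02039·0.154/0.00332 = 1684 < 2300, so the laminar assumption holds.

V ≈ 0.0204 m/s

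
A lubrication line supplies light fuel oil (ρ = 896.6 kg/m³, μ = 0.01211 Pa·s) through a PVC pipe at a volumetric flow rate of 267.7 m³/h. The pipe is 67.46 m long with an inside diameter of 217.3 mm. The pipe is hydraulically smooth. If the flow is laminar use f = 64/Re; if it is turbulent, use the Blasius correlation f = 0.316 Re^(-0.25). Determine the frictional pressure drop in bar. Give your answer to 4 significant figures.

Q = 267.7 m³/h = 267.7/3600 = 0.07436 m³/s.
Cross-sectional area A = πD²/4 = π(0.2173)²/4 = 0.03709 m²; mean velocity V = Q/A = 0.07436/0.03709 = 2.005 m/s.
Reynolds number Re = ρVD/μ = 896.6 · 2.005 · 0.2173 / 0.0121 = 3.226e+04.
Re > 4000 → turbulent. Smooth-pipe (Blasius): f = 0.316 Re^(-0.25) = 0.316/(3.226e+04)^0.25 = 0.02358.
Darcy-Weisbach: ΔP = f(L/D)(ρV²/2) = 0.02358·(67.46/0.2173)·(896.6·2.005²/2) = 0.02358·310.4·1802 = 1.319e+04 Pa.
ΔP = 1.319e+04 Pa = 0.1319 bar.

ΔP ≈ 0.1319 bar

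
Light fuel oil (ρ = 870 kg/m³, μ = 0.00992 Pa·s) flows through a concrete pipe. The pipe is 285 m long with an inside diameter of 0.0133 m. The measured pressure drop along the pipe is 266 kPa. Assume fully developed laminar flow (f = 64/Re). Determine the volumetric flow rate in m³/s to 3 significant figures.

For laminar flow, f = 64/Re with Re = ρVD/μ, so Darcy-Weisbach reduces to ΔP = 32μLV/D². Solving for V: V = ΔP·D²/(32μL) = 2.66e+05·(0.0133)²/(32·0.00992·285) = 0.5201 m/s.
Check: Re = ρVD/μ = 870·0.5201·0.0133/0.00992 = 606.6 < 2300, so the laminar assumption holds.
Q = V·A = 0.5201·(π/4·0.0133²) = 7.226e-05 m³/s = 7.23×10^-5 m³/s.

Q ≈ 7.23×10^-5 m³/s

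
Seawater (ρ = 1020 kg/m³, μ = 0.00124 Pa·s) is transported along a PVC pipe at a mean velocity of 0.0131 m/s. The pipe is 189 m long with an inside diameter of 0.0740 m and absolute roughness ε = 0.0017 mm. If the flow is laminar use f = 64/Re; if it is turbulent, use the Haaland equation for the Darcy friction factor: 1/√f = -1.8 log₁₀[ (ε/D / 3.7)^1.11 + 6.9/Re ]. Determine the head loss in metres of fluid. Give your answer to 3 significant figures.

Reynolds number Re = ρVD/μ = 1020 · 0.0131 · 0.074 / 0.00124 = 797.4.
Re < 2300 → laminar flow, so f = 64/Re = 64/797.4 = 0.08026 (the turbulent correlation is not needed).
Darcy-Weisbach: ΔP = f(L/D)(ρV²/2) = 0.08026·(189/0.074)·(1020·0.0131²/2) = 0.08026·2554·0.08752 = 17.94 Pa.
Head loss h_f = ΔP/(ρg) = 17.94/(1020·9.81) = 0.00179 m.

h_f ≈ 0.00179 m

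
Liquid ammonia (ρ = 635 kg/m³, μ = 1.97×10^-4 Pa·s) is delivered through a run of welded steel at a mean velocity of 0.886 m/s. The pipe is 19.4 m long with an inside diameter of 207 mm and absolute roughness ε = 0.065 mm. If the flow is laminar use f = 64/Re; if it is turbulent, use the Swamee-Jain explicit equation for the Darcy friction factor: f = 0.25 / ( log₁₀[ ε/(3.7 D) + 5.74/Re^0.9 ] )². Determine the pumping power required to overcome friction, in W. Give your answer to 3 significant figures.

Reynolds number Re = ρVD/μ = 635 · 0.886 · 0.207 / 0.000197 = 5.912e+05.
Re > 4000 → turbulent. Relative roughness ε/D = 6.5e-05/0.207 = 0.000314. Swamee-Jain: f = 0.25/(log₁₀[0.000314/3.7 + 5.74/5.912e+05^0.9])² = 0.25/(log₁₀[8.49e-05 + 3.67e-05])² = 0.25/(-3.915)² = 0.01631.
Darcy-Weisbach: ΔP = f(L/D)(ρV²/2) = 0.01631·(19.4/0.207)·(635·0.886²/2) = 0.01631·93.72·249.2 = 380.9 Pa.
Q = V·A = 0.886·0.03365 = 0.02982 m³/s.
Pumping power P = QΔP = 0.02982·380.9 = 11.36 W = 11.4 W.

P ≈ 11.4 W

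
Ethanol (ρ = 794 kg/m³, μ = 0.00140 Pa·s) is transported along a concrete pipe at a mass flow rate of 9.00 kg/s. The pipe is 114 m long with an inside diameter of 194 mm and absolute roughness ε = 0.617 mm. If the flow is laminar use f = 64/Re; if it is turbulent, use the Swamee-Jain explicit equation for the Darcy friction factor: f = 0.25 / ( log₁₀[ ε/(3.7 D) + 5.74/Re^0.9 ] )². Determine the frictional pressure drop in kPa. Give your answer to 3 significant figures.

A = πD²/4 = π(0.194)²/4 = 0.02956 m²; mean velocity V = ṁ/(ρA) = 9/(794 · 0.02956) = 0.3835 m/s.
Reynolds number Re = ρVD/μ = 794 · 0.3835 · 0.194 / 0.0014 = 4.219e+04.
Re > 4000 → turbulent. Relative roughness ε/D = 0.000617/0.194 = 0.00318. Swamee-Jain: f = 0.25/(log₁₀[0.00318/3.7 + 5.74/4.219e+04^0.9])² = 0.25/(log₁₀[0.00086 + 0.000395])² = 0.25/(-2.902)² = 0.02969.
Darcy-Weisbach: ΔP = f(L/D)(ρV²/2) = 0.02969·(114/0.194)·(794·0.3835²/2) = 0.02969·587.6·58.38 = 1019 Pa.
ΔP = 1019 Pa = 1.02 kPa.

ΔP ≈ 1.02 kPa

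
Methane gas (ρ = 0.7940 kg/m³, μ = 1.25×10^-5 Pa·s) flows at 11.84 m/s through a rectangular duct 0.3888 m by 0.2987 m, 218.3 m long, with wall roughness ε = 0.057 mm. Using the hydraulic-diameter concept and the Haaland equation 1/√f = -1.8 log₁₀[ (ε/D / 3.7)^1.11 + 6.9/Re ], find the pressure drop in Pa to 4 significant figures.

ΔP ≈ 580.3 Pa

Hydraulic diameter D_h = 4A/P = 4·(0.3888·0.2987)/(2·(0.3888+0.2987)) = 0.4645/1.375 = 0.3378 m.
Re = ρVD_h/μ = 0.794·11.84·0.3378/1.25e-05 = 2.541e+05.
ε/D_h = 5.7e-05/0.3378 = 0.000169; Haaland gives 1/√f = -1.8 log₁₀[1.52e-05+2.72e-05] = 7.872, so f = 0.01614.
ΔP = f(L/D_h)(ρV²/2) = 0.01614·218.3/0.3378·55.65 = 580.3 Pa.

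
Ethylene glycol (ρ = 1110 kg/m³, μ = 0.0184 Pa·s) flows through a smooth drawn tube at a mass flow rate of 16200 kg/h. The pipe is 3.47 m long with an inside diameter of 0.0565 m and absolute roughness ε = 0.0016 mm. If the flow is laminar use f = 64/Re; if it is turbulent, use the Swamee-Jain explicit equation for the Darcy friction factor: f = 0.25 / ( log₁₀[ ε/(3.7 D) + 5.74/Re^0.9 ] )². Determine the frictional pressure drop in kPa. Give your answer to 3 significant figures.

ṁ = 16200 kg/h = 16200/3600 = 4.5 kg/s.
A = πD²/4 = π(0.0565)²/4 = 0.002507 m²; mean velocity V = ṁ/(ρA) = 4.5/(1110 · 0.002507) = 1.617 m/s.
Reynolds number Re = ρVD/μ = 1110 · 1.617 · 0.0565 / 0.0184 = 5511.
Re > 4000 → turbulent. Relative roughness ε/D = 1.6e-06/0.0565 = 2.83e-05. Swamee-Jain: f = 0.25/(log₁₀[2.83e-05/3.7 + 5.74/5511^0.9])² = 0.25/(log₁₀[7.65e-06 + 0.00246])² = 0.25/(-2.607)² = 0.03679.
Darcy-Weisbach: ΔP = f(L/D)(ρV²/2) = 0.03679·(3.47/0.0565)·(1110·1.617²/2) = 0.03679·61.42·1451 = 3279 Pa.
ΔP = 3279 Pa = 3.28 kPa.

ΔP ≈ 3.28 kPa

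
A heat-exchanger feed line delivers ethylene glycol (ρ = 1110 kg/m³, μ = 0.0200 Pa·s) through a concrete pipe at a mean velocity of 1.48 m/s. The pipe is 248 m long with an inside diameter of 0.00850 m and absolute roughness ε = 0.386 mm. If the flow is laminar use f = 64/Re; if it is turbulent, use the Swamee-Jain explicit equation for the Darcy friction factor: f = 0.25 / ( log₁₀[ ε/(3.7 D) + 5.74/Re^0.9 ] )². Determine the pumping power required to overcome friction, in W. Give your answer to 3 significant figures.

Reynolds number Re = ρVD/μ = 1110 · 1.48 · 0.0085 / 0.02 = 698.2.
Re < 2300 → laminar flow, so f = 64/Re = 64/698.2 = 0.09167 (the turbulent correlation is not needed).
Darcy-Weisbach: ΔP = f(L/D)(ρV²/2) = 0.09167·(248/0.0085)·(1110·1.48²/2) = 0.09167·2.918e+04·1216 = 3.251e+06 Pa.
Q = V·A = 1.48·5.675e-05 = 8.398e-05 m³/s.
Pumping power P = QΔP = 8.398e-05·3.251e+06 = 273.1 W = 273 W.

P ≈ 273 W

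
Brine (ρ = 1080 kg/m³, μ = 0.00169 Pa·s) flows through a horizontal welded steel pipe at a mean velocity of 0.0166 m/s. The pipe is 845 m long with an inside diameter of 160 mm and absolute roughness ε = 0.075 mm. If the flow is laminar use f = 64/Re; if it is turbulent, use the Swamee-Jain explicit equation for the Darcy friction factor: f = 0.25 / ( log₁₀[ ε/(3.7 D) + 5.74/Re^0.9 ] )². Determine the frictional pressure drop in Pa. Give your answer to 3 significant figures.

ΔP ≈ 29.6 Pa

Reynolds number Re = ρVD/μ = 1080 · 0.0166 · 0.16 / 0.00169 = 1697.
Re < 2300 → laminar flow, so f = 64/Re = 64/1697 = 0.03771 (the turbulent correlation is not needed).
Darcy-Weisbach: ΔP = f(L/D)(ρV²/2) = 0.03771·(845/0.16)·(1080·0.0166²/2) = 0.03771·5281·0.1488 = 29.63 Pa.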